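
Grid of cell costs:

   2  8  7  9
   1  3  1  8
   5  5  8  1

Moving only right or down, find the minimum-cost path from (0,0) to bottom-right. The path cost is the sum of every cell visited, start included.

Cheapest: [0,0] → [1,0] → [1,1] → [1,2] → [1,3] → [2,3]
  2 + 1 + 3 + 1 + 8 + 1 = 16

16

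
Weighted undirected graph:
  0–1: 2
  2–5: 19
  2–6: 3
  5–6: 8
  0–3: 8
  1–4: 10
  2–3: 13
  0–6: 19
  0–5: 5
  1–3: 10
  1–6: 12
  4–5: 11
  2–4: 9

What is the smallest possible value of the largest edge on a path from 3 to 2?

8

A few of the 3→2 routes:
3 → 1 → 0 → 5 → 6 → 2: max(10, 2, 5, 8, 3) = 10
3 → 0 → 5 → 4 → 2: max(8, 5, 11, 9) = 11
3 → 1 → 4 → 2: max(10, 10, 9) = 10
3 → 0 → 1 → 4 → 2: max(8, 2, 10, 9) = 10
3 → 0 → 5 → 6 → 2: max(8, 5, 8, 3) = 8
Best route has worst link 8.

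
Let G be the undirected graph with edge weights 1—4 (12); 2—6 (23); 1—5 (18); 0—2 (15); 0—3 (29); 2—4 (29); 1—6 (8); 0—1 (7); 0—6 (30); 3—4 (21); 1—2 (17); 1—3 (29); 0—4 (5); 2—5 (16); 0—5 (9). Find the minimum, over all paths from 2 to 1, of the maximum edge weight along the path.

Comparing a few candidate routes:
2 -> 0 -> 1: max(15, 7) = 15
2 -> 5 -> 0 -> 4 -> 1: max(16, 9, 5, 12) = 16
2 -> 0 -> 4 -> 1: max(15, 5, 12) = 15
Smallest bottleneck: 15.

15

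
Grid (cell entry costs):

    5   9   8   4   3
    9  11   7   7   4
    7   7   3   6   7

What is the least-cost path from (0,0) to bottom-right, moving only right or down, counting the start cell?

40

Best path: (0,0) (0,1) (0,2) (0,3) (0,4) (1,4) (2,4)
Cost: 5 + 9 + 8 + 4 + 3 + 4 + 7 = 40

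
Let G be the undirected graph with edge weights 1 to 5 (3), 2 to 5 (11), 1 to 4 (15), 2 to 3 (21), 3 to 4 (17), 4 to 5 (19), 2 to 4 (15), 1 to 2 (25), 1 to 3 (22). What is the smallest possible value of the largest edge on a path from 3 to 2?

Checking several routes:
3 - 1 - 4 - 2: max(22, 15, 15) = 22
3 - 4 - 1 - 5 - 2: max(17, 15, 3, 11) = 17
3 - 2: max(21) = 21
3 - 4 - 2: max(17, 15) = 17
3 - 4 - 5 - 2: max(17, 19, 11) = 19
Best route has worst link 17.

17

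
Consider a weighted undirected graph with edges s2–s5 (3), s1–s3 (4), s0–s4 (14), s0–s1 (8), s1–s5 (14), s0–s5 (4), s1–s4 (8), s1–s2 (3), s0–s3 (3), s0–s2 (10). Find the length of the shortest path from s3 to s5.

Comparing a few candidate routes:
s3 - s0 - s2 - s5: 3 + 10 + 3 = 16
s3 - s1 - s2 - s5: 4 + 3 + 3 = 10
s3 - s1 - s0 - s5: 4 + 8 + 4 = 16
s3 - s0 - s5: 3 + 4 = 7
Shortest: 7.

7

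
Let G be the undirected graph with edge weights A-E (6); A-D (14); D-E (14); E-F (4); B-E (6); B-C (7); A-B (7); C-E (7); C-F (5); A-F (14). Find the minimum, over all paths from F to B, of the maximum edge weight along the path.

6

Some routes from F to B:
F-E-C-B: max(4, 7, 7) = 7
F-C-E-A-B: max(5, 7, 6, 7) = 7
F-E-B: max(4, 6) = 6
F-C-E-B: max(5, 7, 6) = 7
F-C-B: max(5, 7) = 7
Smallest bottleneck: 6.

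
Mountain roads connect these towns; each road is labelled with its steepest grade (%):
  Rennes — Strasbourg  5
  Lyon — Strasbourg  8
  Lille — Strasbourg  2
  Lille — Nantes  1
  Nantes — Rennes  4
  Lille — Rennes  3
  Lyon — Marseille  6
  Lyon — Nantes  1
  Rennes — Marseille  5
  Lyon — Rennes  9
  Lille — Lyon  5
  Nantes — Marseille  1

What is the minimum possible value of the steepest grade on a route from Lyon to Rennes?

3

Some routes from Lyon to Rennes:
Lyon→Nantes→Rennes: max(1, 4) = 4
Lyon→Nantes→Marseille→Rennes: max(1, 1, 5) = 5
Lyon→Lille→Rennes: max(5, 3) = 5
Lyon→Nantes→Lille→Rennes: max(1, 1, 3) = 3
Lyon→Nantes→Lille→Strasbourg→Rennes: max(1, 1, 2, 5) = 5
Best route has worst link 3%.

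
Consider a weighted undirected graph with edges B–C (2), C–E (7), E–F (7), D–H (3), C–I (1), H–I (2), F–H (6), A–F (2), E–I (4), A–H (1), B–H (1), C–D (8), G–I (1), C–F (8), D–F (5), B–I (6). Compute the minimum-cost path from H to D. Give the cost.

3

A few of the H→D routes:
H-I-C-D: 2 + 1 + 8 = 11
H-A-F-D: 1 + 2 + 5 = 8
H-I-C-F-D: 2 + 1 + 8 + 5 = 16
H-D: 3
H-B-C-D: 1 + 2 + 8 = 11
H-F-D: 6 + 5 = 11
Best route has total 3.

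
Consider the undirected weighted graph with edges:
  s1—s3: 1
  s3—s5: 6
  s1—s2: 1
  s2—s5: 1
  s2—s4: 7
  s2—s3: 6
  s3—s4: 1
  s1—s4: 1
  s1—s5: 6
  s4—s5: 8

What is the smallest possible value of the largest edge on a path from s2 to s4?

1

A few of the s2→s4 routes:
s2-s1-s4: max(1, 1) = 1
s2-s1-s5-s3-s4: max(1, 6, 6, 1) = 6
s2-s1-s3-s4: max(1, 1, 1) = 1
Smallest bottleneck: 1.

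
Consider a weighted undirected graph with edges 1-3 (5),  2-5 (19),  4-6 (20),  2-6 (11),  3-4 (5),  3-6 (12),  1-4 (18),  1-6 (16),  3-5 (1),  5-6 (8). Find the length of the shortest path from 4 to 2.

A few of the 4→2 routes:
4 → 6 → 2: 20 + 11 = 31
4 → 3 → 6 → 2: 5 + 12 + 11 = 28
4 → 3 → 5 → 2: 5 + 1 + 19 = 25
4 → 3 → 5 → 6 → 2: 5 + 1 + 8 + 11 = 25
The minimum is 25.

25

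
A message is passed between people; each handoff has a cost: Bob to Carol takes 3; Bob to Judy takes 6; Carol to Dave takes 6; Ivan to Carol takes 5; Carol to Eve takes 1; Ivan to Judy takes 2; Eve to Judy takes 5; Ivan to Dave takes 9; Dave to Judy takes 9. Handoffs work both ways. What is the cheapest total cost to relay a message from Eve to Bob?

Checking several routes:
Eve→Carol→Bob: 1 + 3 = 4
Eve→Carol→Ivan→Judy→Bob: 1 + 5 + 2 + 6 = 14
Eve→Judy→Bob: 5 + 6 = 11
The minimum is 4.

4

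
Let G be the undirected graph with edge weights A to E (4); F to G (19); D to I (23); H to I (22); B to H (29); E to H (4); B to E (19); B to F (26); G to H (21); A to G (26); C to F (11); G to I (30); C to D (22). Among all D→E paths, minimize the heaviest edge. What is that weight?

22

Checking several routes:
D-I-H-G-F-B-E: max(23, 22, 21, 19, 26, 19) = 26
D-I-H-G-A-E: max(23, 22, 21, 26, 4) = 26
D-C-F-B-E: max(22, 11, 26, 19) = 26
D-C-F-G-H-E: max(22, 11, 19, 21, 4) = 22
D-I-H-E: max(23, 22, 4) = 23
D-C-F-G-A-E: max(22, 11, 19, 26, 4) = 26
Smallest bottleneck: 22.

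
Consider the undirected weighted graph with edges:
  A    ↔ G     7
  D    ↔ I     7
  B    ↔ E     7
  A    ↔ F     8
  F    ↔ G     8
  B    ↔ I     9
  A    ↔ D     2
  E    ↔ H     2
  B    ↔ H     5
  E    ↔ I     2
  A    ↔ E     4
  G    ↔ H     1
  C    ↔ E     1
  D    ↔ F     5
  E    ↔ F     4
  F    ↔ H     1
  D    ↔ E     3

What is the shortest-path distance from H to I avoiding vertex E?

13

Some routes from H to I avoiding E:
H → G → A → D → I: 1 + 7 + 2 + 7 = 17
H → B → I: 5 + 9 = 14
H → F → D → I: 1 + 5 + 7 = 13
Shortest: 13.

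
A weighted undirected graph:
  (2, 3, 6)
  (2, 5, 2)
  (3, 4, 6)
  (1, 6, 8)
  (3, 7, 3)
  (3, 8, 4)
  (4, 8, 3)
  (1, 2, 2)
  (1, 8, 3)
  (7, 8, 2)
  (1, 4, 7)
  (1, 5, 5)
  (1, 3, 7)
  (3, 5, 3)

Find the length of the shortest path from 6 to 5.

A few of the 6→5 routes:
6→1→8→3→5: 8 + 3 + 4 + 3 = 18
6→1→5: 8 + 5 = 13
6→1→2→5: 8 + 2 + 2 = 12
6→1→3→5: 8 + 7 + 3 = 18
6→1→8→7→3→5: 8 + 3 + 2 + 3 + 3 = 19
6→1→2→3→5: 8 + 2 + 6 + 3 = 19
The minimum is 12.

12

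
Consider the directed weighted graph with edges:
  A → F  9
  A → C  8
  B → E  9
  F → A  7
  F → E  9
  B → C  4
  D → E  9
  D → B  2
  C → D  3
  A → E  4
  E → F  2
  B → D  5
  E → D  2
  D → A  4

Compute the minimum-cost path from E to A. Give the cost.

6

Routes from E to A:
E-F-A: 2 + 7 = 9
E-D-A: 2 + 4 = 6
The minimum is 6.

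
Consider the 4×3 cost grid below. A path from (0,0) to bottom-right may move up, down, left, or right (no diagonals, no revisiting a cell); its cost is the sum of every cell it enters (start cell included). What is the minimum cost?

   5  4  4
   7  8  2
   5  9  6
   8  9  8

29

Best path: [0,0] [0,1] [0,2] [1,2] [2,2] [3,2]
Cost: 5 + 4 + 4 + 2 + 6 + 8 = 29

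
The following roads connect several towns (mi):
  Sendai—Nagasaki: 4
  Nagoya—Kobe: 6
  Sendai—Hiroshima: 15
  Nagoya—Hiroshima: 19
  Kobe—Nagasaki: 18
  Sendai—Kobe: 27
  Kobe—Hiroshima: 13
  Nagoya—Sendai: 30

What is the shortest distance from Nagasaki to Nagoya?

A few of the Nagasaki→Nagoya routes:
Nagasaki - Sendai - Kobe - Nagoya: 4 + 27 + 6 = 37
Nagasaki - Sendai - Nagoya: 4 + 30 = 34
Nagasaki - Sendai - Hiroshima - Nagoya: 4 + 15 + 19 = 38
Nagasaki - Kobe - Nagoya: 18 + 6 = 24
Best route has total 24 mi.

24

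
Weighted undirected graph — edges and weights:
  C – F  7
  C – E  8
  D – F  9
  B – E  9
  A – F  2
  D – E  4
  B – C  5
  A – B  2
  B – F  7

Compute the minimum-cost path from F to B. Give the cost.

Routes from F to B:
F - A - B: 2 + 2 = 4
F - C - B: 7 + 5 = 12
F - D - E - B: 9 + 4 + 9 = 22
F - B: 7
F - C - E - B: 7 + 8 + 9 = 24
F - D - E - C - B: 9 + 4 + 8 + 5 = 26
Shortest: 4.

4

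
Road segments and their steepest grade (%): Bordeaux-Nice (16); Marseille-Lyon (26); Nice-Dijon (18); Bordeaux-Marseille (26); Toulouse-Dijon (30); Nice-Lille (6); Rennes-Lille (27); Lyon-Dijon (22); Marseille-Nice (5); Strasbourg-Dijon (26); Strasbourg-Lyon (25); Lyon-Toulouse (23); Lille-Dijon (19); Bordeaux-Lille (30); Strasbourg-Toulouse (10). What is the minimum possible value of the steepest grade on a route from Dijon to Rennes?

27

Some routes from Dijon to Rennes:
Dijon → Nice → Lille → Rennes: max(18, 6, 27) = 27
Dijon → Strasbourg → Lyon → Marseille → Nice → Lille → Rennes: max(26, 25, 26, 5, 6, 27) = 27
Dijon → Strasbourg → Toulouse → Lyon → Marseille → Bordeaux → Nice → Lille → Rennes: max(26, 10, 23, 26, 26, 16, 6, 27) = 27
Dijon → Strasbourg → Toulouse → Lyon → Marseille → Nice → Lille → Rennes: max(26, 10, 23, 26, 5, 6, 27) = 27
Dijon → Strasbourg → Lyon → Marseille → Bordeaux → Nice → Lille → Rennes: max(26, 25, 26, 26, 16, 6, 27) = 27
Best route has worst link 27%.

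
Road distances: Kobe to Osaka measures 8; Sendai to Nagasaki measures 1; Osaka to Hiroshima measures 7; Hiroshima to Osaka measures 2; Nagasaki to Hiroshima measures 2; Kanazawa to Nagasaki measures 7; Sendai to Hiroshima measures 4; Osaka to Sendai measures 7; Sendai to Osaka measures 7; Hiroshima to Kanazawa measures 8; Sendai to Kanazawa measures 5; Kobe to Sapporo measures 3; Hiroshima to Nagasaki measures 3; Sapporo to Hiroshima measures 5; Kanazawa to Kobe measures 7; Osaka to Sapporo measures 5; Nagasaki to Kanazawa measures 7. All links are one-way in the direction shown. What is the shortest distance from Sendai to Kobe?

Some routes from Sendai to Kobe:
Sendai→Kanazawa→Kobe: 5 + 7 = 12
Sendai→Nagasaki→Kanazawa→Kobe: 1 + 7 + 7 = 15
Sendai→Hiroshima→Kanazawa→Kobe: 4 + 8 + 7 = 19
Sendai→Osaka→Hiroshima→Kanazawa→Kobe: 7 + 7 + 8 + 7 = 29
Sendai→Nagasaki→Hiroshima→Kanazawa→Kobe: 1 + 2 + 8 + 7 = 18
Sendai→Hiroshima→Nagasaki→Kanazawa→Kobe: 4 + 3 + 7 + 7 = 21
The minimum is 12.

12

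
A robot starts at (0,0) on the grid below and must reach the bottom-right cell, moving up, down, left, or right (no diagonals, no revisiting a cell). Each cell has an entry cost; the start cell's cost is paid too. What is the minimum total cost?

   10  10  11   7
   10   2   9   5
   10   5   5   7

Best path: (0,0)→(0,1)→(1,1)→(2,1)→(2,2)→(2,3)
Cost: 10 + 10 + 2 + 5 + 5 + 7 = 39

39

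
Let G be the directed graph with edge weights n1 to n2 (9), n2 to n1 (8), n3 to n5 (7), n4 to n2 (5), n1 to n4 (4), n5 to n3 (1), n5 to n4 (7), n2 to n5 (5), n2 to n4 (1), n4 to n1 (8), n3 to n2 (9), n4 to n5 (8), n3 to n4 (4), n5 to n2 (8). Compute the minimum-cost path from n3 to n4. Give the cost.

A few of the n3→n4 routes:
n3→n5→n4: 7 + 7 = 14
n3→n2→n4: 9 + 1 = 10
n3→n4: 4
Best route has total 4.

4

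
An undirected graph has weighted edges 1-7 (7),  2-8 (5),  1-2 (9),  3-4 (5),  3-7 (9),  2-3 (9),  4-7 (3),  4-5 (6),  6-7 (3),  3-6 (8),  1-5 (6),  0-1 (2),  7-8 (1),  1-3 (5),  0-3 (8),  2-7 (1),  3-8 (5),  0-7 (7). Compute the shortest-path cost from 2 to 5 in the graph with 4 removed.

A few of the 2→5 routes:
2 - 3 - 1 - 5: 9 + 5 + 6 = 20
2 - 7 - 1 - 5: 1 + 7 + 6 = 14
2 - 8 - 7 - 1 - 5: 5 + 1 + 7 + 6 = 19
2 - 1 - 5: 9 + 6 = 15
2 - 7 - 0 - 1 - 5: 1 + 7 + 2 + 6 = 16
2 - 7 - 8 - 3 - 1 - 5: 1 + 1 + 5 + 5 + 6 = 18
The minimum is 14.

14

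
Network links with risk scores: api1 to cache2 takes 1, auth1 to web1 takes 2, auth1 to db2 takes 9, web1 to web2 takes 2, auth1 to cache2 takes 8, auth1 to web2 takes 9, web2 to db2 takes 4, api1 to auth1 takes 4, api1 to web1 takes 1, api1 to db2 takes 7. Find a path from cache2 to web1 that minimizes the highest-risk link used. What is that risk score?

A few of the cache2→web1 routes:
cache2 → auth1 → api1 → web1: max(8, 4, 1) = 8
cache2 → auth1 → web1: max(8, 2) = 8
cache2 → auth1 → api1 → db2 → web2 → web1: max(8, 4, 7, 4, 2) = 8
cache2 → api1 → auth1 → web1: max(1, 4, 2) = 4
cache2 → api1 → web1: max(1, 1) = 1
cache2 → api1 → db2 → web2 → web1: max(1, 7, 4, 2) = 7
The minimum achievable maximum is 1.

1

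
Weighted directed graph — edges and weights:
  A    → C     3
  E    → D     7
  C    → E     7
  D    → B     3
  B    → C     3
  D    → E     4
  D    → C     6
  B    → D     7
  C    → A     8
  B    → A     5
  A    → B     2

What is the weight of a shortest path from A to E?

Routes from A to E:
A→B→D→C→E: 2 + 7 + 6 + 7 = 22
A→C→E: 3 + 7 = 10
A→B→C→E: 2 + 3 + 7 = 12
A→B→D→E: 2 + 7 + 4 = 13
The minimum is 10.

10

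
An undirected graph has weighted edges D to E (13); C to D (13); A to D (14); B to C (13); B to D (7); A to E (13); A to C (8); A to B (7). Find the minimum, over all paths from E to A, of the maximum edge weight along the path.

Checking several routes:
E -> D -> C -> B -> A: max(13, 13, 13, 7) = 13
E -> D -> C -> A: max(13, 13, 8) = 13
E -> A: max(13) = 13
E -> D -> B -> C -> A: max(13, 7, 13, 8) = 13
E -> D -> B -> A: max(13, 7, 7) = 13
Best route has worst link 13.

13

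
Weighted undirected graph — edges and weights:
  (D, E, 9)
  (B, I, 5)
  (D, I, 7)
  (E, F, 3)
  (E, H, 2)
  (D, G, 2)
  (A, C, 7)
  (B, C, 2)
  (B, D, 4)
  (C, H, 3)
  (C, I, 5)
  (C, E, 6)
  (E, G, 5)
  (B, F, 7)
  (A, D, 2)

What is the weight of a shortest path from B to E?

Comparing a few candidate routes:
B -> F -> E: 7 + 3 = 10
B -> C -> H -> E: 2 + 3 + 2 = 7
B -> D -> G -> E: 4 + 2 + 5 = 11
B -> C -> E: 2 + 6 = 8
B -> D -> E: 4 + 9 = 13
The minimum is 7.

7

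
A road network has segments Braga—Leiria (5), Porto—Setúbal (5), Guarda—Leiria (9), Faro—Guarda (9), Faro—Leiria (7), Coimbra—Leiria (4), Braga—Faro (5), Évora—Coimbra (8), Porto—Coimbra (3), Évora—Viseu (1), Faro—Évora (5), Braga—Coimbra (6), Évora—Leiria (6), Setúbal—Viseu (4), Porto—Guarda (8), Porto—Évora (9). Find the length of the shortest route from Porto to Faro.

14

Checking several routes:
Porto → Coimbra → Évora → Faro: 3 + 8 + 5 = 16
Porto → Coimbra → Braga → Faro: 3 + 6 + 5 = 14
Porto → Coimbra → Leiria → Faro: 3 + 4 + 7 = 14
Porto → Coimbra → Leiria → Braga → Faro: 3 + 4 + 5 + 5 = 17
Porto → Setúbal → Viseu → Évora → Faro: 5 + 4 + 1 + 5 = 15
Porto → Évora → Faro: 9 + 5 = 14
Shortest: 14.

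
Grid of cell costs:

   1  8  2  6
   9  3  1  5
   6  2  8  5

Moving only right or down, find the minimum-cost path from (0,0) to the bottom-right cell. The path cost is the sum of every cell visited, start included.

Best path: [0,0]→[0,1]→[0,2]→[1,2]→[1,3]→[2,3]
Cost: 1 + 8 + 2 + 1 + 5 + 5 = 22
For comparison, the top-then-right route costs 27.

22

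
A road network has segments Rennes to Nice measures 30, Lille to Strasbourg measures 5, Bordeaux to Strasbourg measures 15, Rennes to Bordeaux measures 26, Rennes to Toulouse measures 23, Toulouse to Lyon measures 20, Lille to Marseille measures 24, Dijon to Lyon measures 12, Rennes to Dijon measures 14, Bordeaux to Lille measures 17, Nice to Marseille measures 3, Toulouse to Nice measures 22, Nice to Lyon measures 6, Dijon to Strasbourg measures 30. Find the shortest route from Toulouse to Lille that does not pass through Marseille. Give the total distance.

Checking several routes:
Toulouse → Rennes → Bordeaux → Strasbourg → Lille: 23 + 26 + 15 + 5 = 69
Toulouse → Lyon → Dijon → Strasbourg → Lille: 20 + 12 + 30 + 5 = 67
Toulouse → Rennes → Dijon → Strasbourg → Lille: 23 + 14 + 30 + 5 = 72
Toulouse → Nice → Lyon → Dijon → Strasbourg → Lille: 22 + 6 + 12 + 30 + 5 = 75
Toulouse → Rennes → Bordeaux → Lille: 23 + 26 + 17 = 66
The minimum is 66.

66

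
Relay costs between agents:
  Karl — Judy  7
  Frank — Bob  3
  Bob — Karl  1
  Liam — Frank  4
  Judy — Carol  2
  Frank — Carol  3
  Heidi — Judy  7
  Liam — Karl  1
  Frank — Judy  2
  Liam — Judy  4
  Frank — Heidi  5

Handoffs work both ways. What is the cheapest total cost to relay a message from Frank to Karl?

4

A few of the Frank→Karl routes:
Frank-Bob-Karl: 3 + 1 = 4
Frank-Judy-Liam-Karl: 2 + 4 + 1 = 7
Frank-Liam-Karl: 4 + 1 = 5
Shortest: 4.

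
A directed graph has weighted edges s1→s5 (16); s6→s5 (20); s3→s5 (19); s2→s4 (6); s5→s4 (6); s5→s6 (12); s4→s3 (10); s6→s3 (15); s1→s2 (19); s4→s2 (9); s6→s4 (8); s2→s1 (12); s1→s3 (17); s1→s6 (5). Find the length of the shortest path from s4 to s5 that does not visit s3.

37

Candidate routes:
s4 → s2 → s1 → s5: 9 + 12 + 16 = 37
s4 → s2 → s1 → s6 → s5: 9 + 12 + 5 + 20 = 46
Best route has total 37.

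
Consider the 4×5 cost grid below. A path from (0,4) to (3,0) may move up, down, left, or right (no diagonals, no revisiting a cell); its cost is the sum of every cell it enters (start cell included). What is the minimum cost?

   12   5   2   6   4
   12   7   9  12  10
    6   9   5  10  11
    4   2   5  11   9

Take [0,4] → [0,3] → [0,2] → [1,2] → [2,2] → [3,2] → [3,1] → [3,0] for a total of 4 + 6 + 2 + 9 + 5 + 5 + 2 + 4 = 37.

37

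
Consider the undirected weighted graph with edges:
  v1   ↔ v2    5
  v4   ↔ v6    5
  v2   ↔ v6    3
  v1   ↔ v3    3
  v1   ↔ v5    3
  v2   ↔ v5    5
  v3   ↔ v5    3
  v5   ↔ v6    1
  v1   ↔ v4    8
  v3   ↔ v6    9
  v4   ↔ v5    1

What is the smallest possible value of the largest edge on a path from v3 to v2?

3

A few of the v3→v2 routes:
v3 → v5 → v6 → v2: max(3, 1, 3) = 3
v3 → v1 → v5 → v6 → v2: max(3, 3, 1, 3) = 3
v3 → v1 → v5 → v2: max(3, 3, 5) = 5
Best route has worst link 3.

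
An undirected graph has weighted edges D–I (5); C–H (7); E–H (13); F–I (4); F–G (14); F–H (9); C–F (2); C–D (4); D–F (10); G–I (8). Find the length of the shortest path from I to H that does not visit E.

13

Checking several routes:
I -> D -> C -> H: 5 + 4 + 7 = 16
I -> F -> H: 4 + 9 = 13
I -> F -> C -> H: 4 + 2 + 7 = 13
Best route has total 13.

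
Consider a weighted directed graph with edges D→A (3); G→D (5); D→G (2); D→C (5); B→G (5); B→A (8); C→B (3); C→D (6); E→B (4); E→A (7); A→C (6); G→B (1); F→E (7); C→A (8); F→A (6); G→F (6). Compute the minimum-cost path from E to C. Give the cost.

13

A few of the E→C routes:
E→B→A→C: 4 + 8 + 6 = 18
E→A→C: 7 + 6 = 13
E→B→G→D→C: 4 + 5 + 5 + 5 = 19
Best route has total 13.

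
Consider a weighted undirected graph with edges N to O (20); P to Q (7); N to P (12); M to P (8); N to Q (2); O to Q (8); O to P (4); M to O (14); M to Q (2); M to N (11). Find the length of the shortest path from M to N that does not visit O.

4

Paths from M to N avoiding O:
M -> Q -> P -> N: 2 + 7 + 12 = 21
M -> P -> N: 8 + 12 = 20
M -> Q -> N: 2 + 2 = 4
M -> N: 11
M -> P -> Q -> N: 8 + 7 + 2 = 17
Best route has total 4.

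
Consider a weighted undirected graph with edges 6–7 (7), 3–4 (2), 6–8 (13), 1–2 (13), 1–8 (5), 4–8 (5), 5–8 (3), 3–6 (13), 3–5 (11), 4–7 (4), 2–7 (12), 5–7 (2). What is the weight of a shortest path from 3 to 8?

Checking several routes:
3 → 4 → 7 → 5 → 8: 2 + 4 + 2 + 3 = 11
3 → 4 → 8: 2 + 5 = 7
3 → 4 → 7 → 6 → 8: 2 + 4 + 7 + 13 = 26
3 → 6 → 7 → 5 → 8: 13 + 7 + 2 + 3 = 25
3 → 5 → 7 → 4 → 8: 11 + 2 + 4 + 5 = 22
3 → 5 → 8: 11 + 3 = 14
Best route has total 7.

7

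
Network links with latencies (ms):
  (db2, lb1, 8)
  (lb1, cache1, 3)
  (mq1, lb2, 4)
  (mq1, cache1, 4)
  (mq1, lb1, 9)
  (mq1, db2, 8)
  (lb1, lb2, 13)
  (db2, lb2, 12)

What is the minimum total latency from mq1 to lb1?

7

Comparing a few candidate routes:
mq1 - lb2 - lb1: 4 + 13 = 17
mq1 - db2 - lb1: 8 + 8 = 16
mq1 - lb1: 9
mq1 - cache1 - lb1: 4 + 3 = 7
The minimum is 7 ms.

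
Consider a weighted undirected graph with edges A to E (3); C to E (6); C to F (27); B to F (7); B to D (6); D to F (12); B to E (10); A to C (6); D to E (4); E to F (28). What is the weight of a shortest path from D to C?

10

Checking several routes:
D→E→C: 4 + 6 = 10
D→E→A→C: 4 + 3 + 6 = 13
D→B→E→C: 6 + 10 + 6 = 22
Shortest: 10.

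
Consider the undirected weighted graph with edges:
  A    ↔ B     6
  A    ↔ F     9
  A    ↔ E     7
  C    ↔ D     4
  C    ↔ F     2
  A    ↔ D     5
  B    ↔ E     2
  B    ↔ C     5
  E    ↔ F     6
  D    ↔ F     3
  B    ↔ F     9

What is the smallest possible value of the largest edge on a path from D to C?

3

A few of the D→C routes:
D→A→B→C: max(5, 6, 5) = 6
D→F→E→B→C: max(3, 6, 2, 5) = 6
D→A→B→E→F→C: max(5, 6, 2, 6, 2) = 6
D→F→C: max(3, 2) = 3
D→C: max(4) = 4
Best route has worst link 3.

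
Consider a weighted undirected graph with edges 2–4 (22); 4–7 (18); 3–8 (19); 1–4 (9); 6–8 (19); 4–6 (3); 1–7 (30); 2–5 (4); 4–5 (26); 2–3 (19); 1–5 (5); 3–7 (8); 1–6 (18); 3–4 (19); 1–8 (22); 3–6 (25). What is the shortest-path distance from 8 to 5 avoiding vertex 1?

42

Checking several routes:
8 - 3 - 4 - 5: 19 + 19 + 26 = 64
8 - 6 - 4 - 2 - 5: 19 + 3 + 22 + 4 = 48
8 - 3 - 4 - 2 - 5: 19 + 19 + 22 + 4 = 64
8 - 6 - 4 - 5: 19 + 3 + 26 = 48
8 - 6 - 4 - 3 - 2 - 5: 19 + 3 + 19 + 19 + 4 = 64
8 - 3 - 2 - 5: 19 + 19 + 4 = 42
Shortest: 42.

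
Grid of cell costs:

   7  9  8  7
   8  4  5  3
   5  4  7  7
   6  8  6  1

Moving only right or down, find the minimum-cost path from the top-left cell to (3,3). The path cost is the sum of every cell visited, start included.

One optimal route is (0,0) (1,0) (1,1) (1,2) (1,3) (2,3) (3,3).
Its cost is 7 + 8 + 4 + 5 + 3 + 7 + 1 = 35.

35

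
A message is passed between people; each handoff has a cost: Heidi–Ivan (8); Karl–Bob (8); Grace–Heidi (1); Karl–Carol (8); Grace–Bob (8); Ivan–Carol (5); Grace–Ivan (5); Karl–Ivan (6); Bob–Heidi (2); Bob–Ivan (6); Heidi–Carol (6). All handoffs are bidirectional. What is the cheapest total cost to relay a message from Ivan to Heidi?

6

Some routes from Ivan to Heidi:
Ivan → Grace → Heidi: 5 + 1 = 6
Ivan → Carol → Heidi: 5 + 6 = 11
Ivan → Heidi: 8
Ivan → Bob → Heidi: 6 + 2 = 8
The minimum is 6.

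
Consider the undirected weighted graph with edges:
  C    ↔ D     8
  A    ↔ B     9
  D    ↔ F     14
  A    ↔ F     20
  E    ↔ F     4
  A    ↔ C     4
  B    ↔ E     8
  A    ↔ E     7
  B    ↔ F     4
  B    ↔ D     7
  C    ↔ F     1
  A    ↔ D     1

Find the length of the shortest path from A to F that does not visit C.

11

A few of the A→F routes:
A-E-F: 7 + 4 = 11
A-D-B-F: 1 + 7 + 4 = 12
A-B-F: 9 + 4 = 13
Best route has total 11.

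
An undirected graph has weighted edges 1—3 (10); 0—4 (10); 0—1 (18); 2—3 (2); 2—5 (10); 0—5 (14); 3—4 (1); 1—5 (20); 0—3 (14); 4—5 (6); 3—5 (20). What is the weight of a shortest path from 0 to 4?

Some routes from 0 to 4:
0 - 5 - 2 - 3 - 4: 14 + 10 + 2 + 1 = 27
0 - 5 - 4: 14 + 6 = 20
0 - 1 - 3 - 4: 18 + 10 + 1 = 29
0 - 4: 10
0 - 3 - 4: 14 + 1 = 15
The minimum is 10.

10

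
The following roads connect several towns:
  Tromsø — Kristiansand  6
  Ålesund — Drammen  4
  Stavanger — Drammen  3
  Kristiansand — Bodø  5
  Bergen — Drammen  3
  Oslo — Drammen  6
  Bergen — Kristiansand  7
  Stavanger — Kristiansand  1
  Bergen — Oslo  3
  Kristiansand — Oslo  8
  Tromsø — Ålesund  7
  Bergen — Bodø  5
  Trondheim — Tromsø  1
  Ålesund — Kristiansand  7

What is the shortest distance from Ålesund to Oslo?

10

A few of the Ålesund→Oslo routes:
Ålesund → Drammen → Oslo: 4 + 6 = 10
Ålesund → Drammen → Stavanger → Kristiansand → Oslo: 4 + 3 + 1 + 8 = 16
Ålesund → Drammen → Bergen → Oslo: 4 + 3 + 3 = 10
Ålesund → Kristiansand → Stavanger → Drammen → Oslo: 7 + 1 + 3 + 6 = 17
Ålesund → Kristiansand → Oslo: 7 + 8 = 15
Ålesund → Kristiansand → Stavanger → Drammen → Bergen → Oslo: 7 + 1 + 3 + 3 + 3 = 17
The minimum is 10.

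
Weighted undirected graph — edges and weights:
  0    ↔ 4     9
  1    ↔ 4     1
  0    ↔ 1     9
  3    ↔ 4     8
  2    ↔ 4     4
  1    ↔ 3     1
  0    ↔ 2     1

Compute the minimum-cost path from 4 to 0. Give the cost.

5

Paths from 4 to 0:
4→2→0: 4 + 1 = 5
4→0: 9
4→1→0: 1 + 9 = 10
4→3→1→0: 8 + 1 + 9 = 18
The minimum is 5.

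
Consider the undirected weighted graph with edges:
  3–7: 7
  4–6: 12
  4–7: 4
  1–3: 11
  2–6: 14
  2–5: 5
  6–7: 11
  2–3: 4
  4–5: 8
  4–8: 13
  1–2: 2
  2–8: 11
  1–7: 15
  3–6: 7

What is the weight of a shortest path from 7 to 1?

A few of the 7→1 routes:
7→1: 15
7→3→1: 7 + 11 = 18
7→3→2→1: 7 + 4 + 2 = 13
Shortest: 13.

13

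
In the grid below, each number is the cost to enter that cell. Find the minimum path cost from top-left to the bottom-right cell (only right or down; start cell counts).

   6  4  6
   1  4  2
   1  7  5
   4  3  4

19

Path (0,0) (1,0) (2,0) (3,0) (3,1) (3,2): 6 + 1 + 1 + 4 + 3 + 4 = 19.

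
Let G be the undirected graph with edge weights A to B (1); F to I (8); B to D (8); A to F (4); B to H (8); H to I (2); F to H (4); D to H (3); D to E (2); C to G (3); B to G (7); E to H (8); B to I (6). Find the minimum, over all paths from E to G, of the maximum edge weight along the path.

7

A few of the E→G routes:
E→D→B→G: max(2, 8, 7) = 8
E→D→H→F→I→B→G: max(2, 3, 4, 8, 6, 7) = 8
E→D→H→I→F→A→B→G: max(2, 3, 2, 8, 4, 1, 7) = 8
E→D→H→I→B→G: max(2, 3, 2, 6, 7) = 7
E→D→H→F→A→B→G: max(2, 3, 4, 4, 1, 7) = 7
Smallest bottleneck: 7.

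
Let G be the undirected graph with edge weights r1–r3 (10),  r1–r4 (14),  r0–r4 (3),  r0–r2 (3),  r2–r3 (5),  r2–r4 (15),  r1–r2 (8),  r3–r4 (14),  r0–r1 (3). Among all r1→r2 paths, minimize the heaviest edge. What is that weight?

Some routes from r1 to r2:
r1 -> r4 -> r3 -> r2: max(14, 14, 5) = 14
r1 -> r0 -> r2: max(3, 3) = 3
r1 -> r2: max(8) = 8
r1 -> r3 -> r2: max(10, 5) = 10
r1 -> r0 -> r4 -> r3 -> r2: max(3, 3, 14, 5) = 14
r1 -> r4 -> r0 -> r2: max(14, 3, 3) = 14
Smallest bottleneck: 3.

3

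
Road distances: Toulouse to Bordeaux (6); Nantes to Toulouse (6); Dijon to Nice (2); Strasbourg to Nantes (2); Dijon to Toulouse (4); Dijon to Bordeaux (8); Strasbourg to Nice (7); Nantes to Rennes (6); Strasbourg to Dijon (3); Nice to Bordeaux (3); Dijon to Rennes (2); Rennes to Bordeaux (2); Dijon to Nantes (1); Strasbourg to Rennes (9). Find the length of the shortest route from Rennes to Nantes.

3

Checking several routes:
Rennes-Dijon-Nantes: 2 + 1 = 3
Rennes-Nantes: 6
Rennes-Bordeaux-Nice-Dijon-Nantes: 2 + 3 + 2 + 1 = 8
Rennes-Dijon-Strasbourg-Nantes: 2 + 3 + 2 = 7
Shortest: 3.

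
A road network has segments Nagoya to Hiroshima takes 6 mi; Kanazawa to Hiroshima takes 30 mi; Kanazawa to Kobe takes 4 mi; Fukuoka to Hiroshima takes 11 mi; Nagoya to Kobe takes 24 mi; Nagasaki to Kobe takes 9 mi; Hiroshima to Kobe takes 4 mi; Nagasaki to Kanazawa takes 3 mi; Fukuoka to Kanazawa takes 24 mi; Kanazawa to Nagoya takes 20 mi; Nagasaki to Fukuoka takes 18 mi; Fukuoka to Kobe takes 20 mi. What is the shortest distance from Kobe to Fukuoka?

15

Checking several routes:
Kobe-Fukuoka: 20
Kobe-Kanazawa-Nagasaki-Fukuoka: 4 + 3 + 18 = 25
Kobe-Hiroshima-Fukuoka: 4 + 11 = 15
Best route has total 15 mi.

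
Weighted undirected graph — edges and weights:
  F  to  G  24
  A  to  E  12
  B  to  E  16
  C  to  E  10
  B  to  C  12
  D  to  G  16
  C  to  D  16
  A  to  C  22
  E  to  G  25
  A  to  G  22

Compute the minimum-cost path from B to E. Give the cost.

Routes from B to E:
B→E: 16
B→C→A→G→E: 12 + 22 + 22 + 25 = 81
B→C→D→G→E: 12 + 16 + 16 + 25 = 69
B→C→D→G→A→E: 12 + 16 + 16 + 22 + 12 = 78
B→C→A→E: 12 + 22 + 12 = 46
B→C→E: 12 + 10 = 22
Best route has total 16.

16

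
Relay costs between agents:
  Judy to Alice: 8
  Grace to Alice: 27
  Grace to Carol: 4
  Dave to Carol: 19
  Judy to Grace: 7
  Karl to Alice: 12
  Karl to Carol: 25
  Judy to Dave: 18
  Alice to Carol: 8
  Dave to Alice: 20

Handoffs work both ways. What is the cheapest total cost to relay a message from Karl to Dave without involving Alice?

44

Paths from Karl to Dave avoiding Alice:
Karl-Carol-Grace-Judy-Dave: 25 + 4 + 7 + 18 = 54
Karl-Carol-Dave: 25 + 19 = 44
Best route has total 44.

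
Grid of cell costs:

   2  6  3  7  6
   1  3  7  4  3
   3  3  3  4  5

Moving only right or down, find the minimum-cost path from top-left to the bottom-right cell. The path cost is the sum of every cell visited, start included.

21

One optimal route is r0c0→r1c0→r1c1→r2c1→r2c2→r2c3→r2c4.
Its cost is 2 + 1 + 3 + 3 + 3 + 4 + 5 = 21.
(Top row then right column would cost 32.)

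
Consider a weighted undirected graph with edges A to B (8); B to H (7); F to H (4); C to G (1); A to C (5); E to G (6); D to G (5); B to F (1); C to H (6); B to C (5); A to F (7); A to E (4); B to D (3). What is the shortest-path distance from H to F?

4

Checking several routes:
H→B→F: 7 + 1 = 8
H→F: 4
H→C→B→F: 6 + 5 + 1 = 12
H→C→G→D→B→F: 6 + 1 + 5 + 3 + 1 = 16
Shortest: 4.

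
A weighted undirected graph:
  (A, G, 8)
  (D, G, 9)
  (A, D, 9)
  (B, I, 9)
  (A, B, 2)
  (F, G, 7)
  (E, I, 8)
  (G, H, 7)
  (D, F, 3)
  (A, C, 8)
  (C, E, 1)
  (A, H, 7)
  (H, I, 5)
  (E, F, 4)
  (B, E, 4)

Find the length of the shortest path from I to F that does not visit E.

19

A few of the I→F routes:
I → H → A → D → F: 5 + 7 + 9 + 3 = 24
I → B → A → D → F: 9 + 2 + 9 + 3 = 23
I → H → G → D → F: 5 + 7 + 9 + 3 = 24
I → H → G → F: 5 + 7 + 7 = 19
The minimum is 19.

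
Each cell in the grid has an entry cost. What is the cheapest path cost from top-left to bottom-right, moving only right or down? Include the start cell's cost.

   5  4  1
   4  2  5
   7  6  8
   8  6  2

25

Path r0c0 -> r0c1 -> r0c2 -> r1c2 -> r2c2 -> r3c2: 5 + 4 + 1 + 5 + 8 + 2 = 25.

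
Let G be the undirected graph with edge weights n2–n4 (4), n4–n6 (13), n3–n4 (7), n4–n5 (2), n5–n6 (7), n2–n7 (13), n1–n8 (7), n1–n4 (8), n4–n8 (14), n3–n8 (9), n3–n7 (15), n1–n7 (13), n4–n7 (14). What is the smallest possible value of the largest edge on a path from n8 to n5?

Comparing a few candidate routes:
n8→n1→n4→n5: max(7, 8, 2) = 8
n8→n3→n4→n5: max(9, 7, 2) = 9
n8→n1→n7→n2→n4→n5: max(7, 13, 13, 4, 2) = 13
n8→n1→n7→n2→n4→n6→n5: max(7, 13, 13, 4, 13, 7) = 13
Best route has worst link 8.

8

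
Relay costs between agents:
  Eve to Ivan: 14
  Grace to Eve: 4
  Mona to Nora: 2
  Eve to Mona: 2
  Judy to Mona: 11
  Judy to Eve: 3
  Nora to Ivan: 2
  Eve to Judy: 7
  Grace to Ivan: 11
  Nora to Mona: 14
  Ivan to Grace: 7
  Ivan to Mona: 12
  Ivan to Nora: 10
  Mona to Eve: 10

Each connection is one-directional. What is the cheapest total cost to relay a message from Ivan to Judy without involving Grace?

29

Candidate routes:
Ivan → Nora → Mona → Eve → Judy: 10 + 14 + 10 + 7 = 41
Ivan → Mona → Eve → Judy: 12 + 10 + 7 = 29
Best route has total 29.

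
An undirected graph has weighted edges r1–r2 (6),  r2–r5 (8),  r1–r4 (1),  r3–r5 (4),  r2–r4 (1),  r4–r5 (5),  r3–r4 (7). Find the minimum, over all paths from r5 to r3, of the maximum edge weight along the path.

4

Routes from r5 to r3:
r5 - r4 - r3: max(5, 7) = 7
r5 - r2 - r4 - r3: max(8, 1, 7) = 8
r5 - r3: max(4) = 4
r5 - r2 - r1 - r4 - r3: max(8, 6, 1, 7) = 8
Best route has worst link 4.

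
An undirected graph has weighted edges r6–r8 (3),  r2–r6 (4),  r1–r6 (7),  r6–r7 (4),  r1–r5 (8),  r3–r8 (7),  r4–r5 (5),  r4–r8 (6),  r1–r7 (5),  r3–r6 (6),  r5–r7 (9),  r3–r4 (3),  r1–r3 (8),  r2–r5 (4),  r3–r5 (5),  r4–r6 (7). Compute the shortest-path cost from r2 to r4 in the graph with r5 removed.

11

Comparing a few candidate routes:
r2 - r6 - r8 - r4: 4 + 3 + 6 = 13
r2 - r6 - r4: 4 + 7 = 11
r2 - r6 - r3 - r8 - r4: 4 + 6 + 7 + 6 = 23
r2 - r6 - r3 - r4: 4 + 6 + 3 = 13
r2 - r6 - r1 - r3 - r4: 4 + 7 + 8 + 3 = 22
r2 - r6 - r8 - r3 - r4: 4 + 3 + 7 + 3 = 17
Best route has total 11.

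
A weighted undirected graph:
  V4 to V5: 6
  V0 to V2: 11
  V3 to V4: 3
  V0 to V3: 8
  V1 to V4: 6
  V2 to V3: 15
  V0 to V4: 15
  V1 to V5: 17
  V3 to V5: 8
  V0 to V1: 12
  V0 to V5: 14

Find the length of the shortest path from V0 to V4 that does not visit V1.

11

Some routes from V0 to V4 avoiding V1:
V0 → V3 → V4: 8 + 3 = 11
V0 → V5 → V4: 14 + 6 = 20
V0 → V4: 15
Shortest: 11.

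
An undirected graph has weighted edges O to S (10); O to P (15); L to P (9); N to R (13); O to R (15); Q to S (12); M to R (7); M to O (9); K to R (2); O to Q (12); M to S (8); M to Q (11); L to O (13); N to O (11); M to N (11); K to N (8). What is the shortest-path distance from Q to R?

18

Checking several routes:
Q→M→R: 11 + 7 = 18
Q→M→N→K→R: 11 + 11 + 8 + 2 = 32
Q→O→R: 12 + 15 = 27
Q→O→M→R: 12 + 9 + 7 = 28
Q→S→M→R: 12 + 8 + 7 = 27
Best route has total 18.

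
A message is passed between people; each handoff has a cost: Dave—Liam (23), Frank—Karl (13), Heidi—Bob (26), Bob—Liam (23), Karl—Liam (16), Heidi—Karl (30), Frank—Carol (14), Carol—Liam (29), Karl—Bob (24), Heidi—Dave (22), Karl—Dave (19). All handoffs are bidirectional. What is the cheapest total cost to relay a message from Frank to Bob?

A few of the Frank→Bob routes:
Frank→Carol→Liam→Bob: 14 + 29 + 23 = 66
Frank→Karl→Heidi→Bob: 13 + 30 + 26 = 69
Frank→Karl→Bob: 13 + 24 = 37
Frank→Karl→Liam→Bob: 13 + 16 + 23 = 52
Frank→Karl→Dave→Liam→Bob: 13 + 19 + 23 + 23 = 78
Shortest: 37.

37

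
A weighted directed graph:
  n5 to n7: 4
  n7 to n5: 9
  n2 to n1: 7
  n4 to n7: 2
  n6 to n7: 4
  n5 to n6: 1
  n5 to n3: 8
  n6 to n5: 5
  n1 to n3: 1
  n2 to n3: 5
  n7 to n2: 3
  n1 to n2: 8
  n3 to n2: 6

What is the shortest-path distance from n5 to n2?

Candidate routes:
n5 - n3 - n2: 8 + 6 = 14
n5 - n7 - n2: 4 + 3 = 7
n5 - n6 - n7 - n2: 1 + 4 + 3 = 8
Best route has total 7.

7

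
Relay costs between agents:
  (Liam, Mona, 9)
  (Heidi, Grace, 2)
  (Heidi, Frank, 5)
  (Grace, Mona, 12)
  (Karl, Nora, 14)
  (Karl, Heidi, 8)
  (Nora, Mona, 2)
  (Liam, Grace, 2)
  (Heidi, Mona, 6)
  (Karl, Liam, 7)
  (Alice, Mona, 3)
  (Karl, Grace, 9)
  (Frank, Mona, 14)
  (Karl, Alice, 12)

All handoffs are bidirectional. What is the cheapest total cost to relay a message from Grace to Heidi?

2

A few of the Grace→Heidi routes:
Grace → Karl → Heidi: 9 + 8 = 17
Grace → Heidi: 2
Grace → Liam → Mona → Heidi: 2 + 9 + 6 = 17
Best route has total 2.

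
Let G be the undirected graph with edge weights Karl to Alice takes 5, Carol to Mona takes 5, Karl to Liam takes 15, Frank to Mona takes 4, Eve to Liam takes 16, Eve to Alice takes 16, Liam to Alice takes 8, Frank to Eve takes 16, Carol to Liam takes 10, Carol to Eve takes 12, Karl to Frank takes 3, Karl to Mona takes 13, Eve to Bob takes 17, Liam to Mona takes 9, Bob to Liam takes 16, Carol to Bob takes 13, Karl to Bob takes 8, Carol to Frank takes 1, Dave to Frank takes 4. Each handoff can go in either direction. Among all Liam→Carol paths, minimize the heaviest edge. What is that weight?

Comparing a few candidate routes:
Liam-Alice-Karl-Frank-Carol: max(8, 5, 3, 1) = 8
Liam-Alice-Karl-Frank-Mona-Carol: max(8, 5, 3, 4, 5) = 8
Liam-Mona-Frank-Carol: max(9, 4, 1) = 9
The minimum achievable maximum is 8.

8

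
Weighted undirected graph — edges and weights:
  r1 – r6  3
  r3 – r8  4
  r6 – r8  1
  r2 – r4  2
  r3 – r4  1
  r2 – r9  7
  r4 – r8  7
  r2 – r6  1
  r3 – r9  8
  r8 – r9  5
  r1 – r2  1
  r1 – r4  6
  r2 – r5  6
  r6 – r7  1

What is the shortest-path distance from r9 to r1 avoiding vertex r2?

9

Comparing a few candidate routes:
r9 - r8 - r6 - r1: 5 + 1 + 3 = 9
r9 - r3 - r4 - r1: 8 + 1 + 6 = 15
r9 - r3 - r8 - r6 - r1: 8 + 4 + 1 + 3 = 16
The minimum is 9.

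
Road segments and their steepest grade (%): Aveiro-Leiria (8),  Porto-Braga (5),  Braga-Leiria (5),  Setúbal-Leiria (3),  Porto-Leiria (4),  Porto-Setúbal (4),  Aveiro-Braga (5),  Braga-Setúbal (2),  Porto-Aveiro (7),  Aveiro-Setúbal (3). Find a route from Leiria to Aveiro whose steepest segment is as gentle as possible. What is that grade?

Some routes from Leiria to Aveiro:
Leiria - Setúbal - Aveiro: max(3, 3) = 3
Leiria - Setúbal - Porto - Braga - Aveiro: max(3, 4, 5, 5) = 5
Leiria - Porto - Setúbal - Aveiro: max(4, 4, 3) = 4
Smallest bottleneck: 3%.

3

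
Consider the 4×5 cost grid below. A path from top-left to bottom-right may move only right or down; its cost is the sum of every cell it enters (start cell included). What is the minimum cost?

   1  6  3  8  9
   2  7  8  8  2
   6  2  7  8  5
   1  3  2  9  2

One optimal route is [0,0] [1,0] [2,0] [3,0] [3,1] [3,2] [3,3] [3,4].
Its cost is 1 + 2 + 6 + 1 + 3 + 2 + 9 + 2 = 26.

26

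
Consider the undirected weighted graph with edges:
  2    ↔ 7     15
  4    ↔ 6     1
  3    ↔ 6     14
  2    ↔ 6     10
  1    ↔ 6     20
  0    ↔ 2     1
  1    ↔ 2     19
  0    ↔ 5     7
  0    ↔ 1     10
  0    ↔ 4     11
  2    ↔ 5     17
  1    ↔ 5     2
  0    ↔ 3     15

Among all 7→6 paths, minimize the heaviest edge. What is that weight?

15

Checking several routes:
7-2-5-0-3-6: max(15, 17, 7, 15, 14) = 17
7-2-0-3-6: max(15, 1, 15, 14) = 15
7-2-6: max(15, 10) = 15
7-2-0-4-6: max(15, 1, 11, 1) = 15
7-2-5-0-4-6: max(15, 17, 7, 11, 1) = 17
The minimum achievable maximum is 15.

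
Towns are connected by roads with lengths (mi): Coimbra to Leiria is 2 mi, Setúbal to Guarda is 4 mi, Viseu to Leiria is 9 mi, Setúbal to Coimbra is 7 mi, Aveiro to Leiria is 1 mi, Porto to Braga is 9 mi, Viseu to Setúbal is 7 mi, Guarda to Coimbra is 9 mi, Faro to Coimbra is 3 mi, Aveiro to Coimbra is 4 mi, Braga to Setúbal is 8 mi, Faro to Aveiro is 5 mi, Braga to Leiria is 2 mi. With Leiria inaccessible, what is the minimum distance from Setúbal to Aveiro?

Comparing a few candidate routes:
Setúbal -> Coimbra -> Aveiro: 7 + 4 = 11
Setúbal -> Coimbra -> Faro -> Aveiro: 7 + 3 + 5 = 15
Setúbal -> Guarda -> Coimbra -> Aveiro: 4 + 9 + 4 = 17
Best route has total 11 mi.

11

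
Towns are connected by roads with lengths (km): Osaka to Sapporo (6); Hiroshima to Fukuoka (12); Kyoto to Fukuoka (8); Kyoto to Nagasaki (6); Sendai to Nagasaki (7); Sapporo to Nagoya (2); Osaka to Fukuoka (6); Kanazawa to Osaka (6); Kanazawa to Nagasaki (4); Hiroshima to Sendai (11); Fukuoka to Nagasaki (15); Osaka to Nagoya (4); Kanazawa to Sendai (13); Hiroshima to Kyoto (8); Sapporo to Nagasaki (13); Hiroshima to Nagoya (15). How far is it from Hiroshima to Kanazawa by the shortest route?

18

Checking several routes:
Hiroshima→Fukuoka→Osaka→Kanazawa: 12 + 6 + 6 = 24
Hiroshima→Kyoto→Nagasaki→Kanazawa: 8 + 6 + 4 = 18
Hiroshima→Sendai→Nagasaki→Kanazawa: 11 + 7 + 4 = 22
Hiroshima→Sendai→Kanazawa: 11 + 13 = 24
Shortest: 18 km.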